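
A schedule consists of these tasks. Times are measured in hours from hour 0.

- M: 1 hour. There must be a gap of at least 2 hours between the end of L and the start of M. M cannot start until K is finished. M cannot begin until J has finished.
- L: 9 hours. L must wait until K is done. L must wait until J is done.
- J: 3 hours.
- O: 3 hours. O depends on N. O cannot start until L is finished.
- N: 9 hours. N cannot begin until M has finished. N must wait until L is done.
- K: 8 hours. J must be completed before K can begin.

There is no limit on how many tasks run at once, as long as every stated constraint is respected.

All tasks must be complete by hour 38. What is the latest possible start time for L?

O has no dependents, so it just needs to finish by hour 38. Starting by 38 − 3 = hour 35 achieves that.
N has to be done before O (must start by hour 35). That means finishing by hour 35, i.e. starting by 35 − 9 = hour 26.
M feeds into N (must start by hour 26); so M must finish by hour 26 and therefore start by hour 25.
For L: M (must start by hour 25, minus 2-hour gap → hour 23); N (must start by hour 26); O (must start by hour 35). The most restrictive is hour 23; with a 9-hour duration, L must start by hour 14.

14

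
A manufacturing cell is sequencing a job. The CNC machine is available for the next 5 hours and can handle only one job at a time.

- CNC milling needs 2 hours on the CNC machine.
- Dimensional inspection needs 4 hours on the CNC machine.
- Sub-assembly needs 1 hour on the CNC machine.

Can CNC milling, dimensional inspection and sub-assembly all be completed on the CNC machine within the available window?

Running back to back, the jobs need 2 + 4 + 1 = 7 hours on the CNC machine.
Since 7 > 5, they cannot all fit.

No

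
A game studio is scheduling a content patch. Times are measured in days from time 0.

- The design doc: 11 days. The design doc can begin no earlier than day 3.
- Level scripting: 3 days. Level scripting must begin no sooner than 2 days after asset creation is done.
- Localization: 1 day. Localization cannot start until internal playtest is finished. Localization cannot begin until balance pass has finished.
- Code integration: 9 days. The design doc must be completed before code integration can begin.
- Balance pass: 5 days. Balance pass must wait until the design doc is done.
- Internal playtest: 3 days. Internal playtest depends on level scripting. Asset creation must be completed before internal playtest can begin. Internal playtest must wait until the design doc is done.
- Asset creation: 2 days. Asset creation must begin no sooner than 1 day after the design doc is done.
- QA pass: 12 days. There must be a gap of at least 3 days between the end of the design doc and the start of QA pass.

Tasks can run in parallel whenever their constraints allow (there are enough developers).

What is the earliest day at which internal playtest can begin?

The design doc cannot begin until its own release at day 3. It runs from day 3 to 3 + 11 = day 14.
Asset creation cannot begin until the design doc (finishes day 14, plus 1-day gap → day 15). It runs from day 15 to 15 + 2 = day 17.
Level scripting cannot begin until asset creation (finishes day 17, plus 2-day gap → day 19). It runs from day 19 to 19 + 3 = day 22.
Internal playtest waits on level scripting (finishes day 22); asset creation (finishes day 17); the design doc (finishes day 14). The latest of these is day 22, which is the earliest internal playtest can start.

22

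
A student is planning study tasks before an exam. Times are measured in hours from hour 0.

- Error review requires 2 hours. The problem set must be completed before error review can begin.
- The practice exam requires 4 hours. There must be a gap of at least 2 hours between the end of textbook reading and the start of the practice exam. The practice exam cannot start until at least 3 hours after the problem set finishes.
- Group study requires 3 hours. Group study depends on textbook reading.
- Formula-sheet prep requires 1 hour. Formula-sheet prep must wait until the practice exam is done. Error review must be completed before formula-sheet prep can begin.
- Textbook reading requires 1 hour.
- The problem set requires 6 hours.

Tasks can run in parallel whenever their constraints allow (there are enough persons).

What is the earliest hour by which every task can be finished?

The problem set can start immediately at hour 0; it finishes at hour 6.
After the problem set (finishes hour 6), error review can start at hour 6 and finishes at hour 8.
Nothing blocks textbook reading, so it runs from hour 0 to hour 1.
Group study cannot begin until textbook reading (finishes hour 1). It runs from hour 1 to 1 + 3 = hour 4.
The practice exam has to wait for textbook reading (finishes hour 1, plus 2-hour gap → hour 3); the problem set (finishes hour 6, plus 3-hour gap → hour 9). The latest of these is hour 9, so the practice exam runs hour 9 to 9 + 4 = hour 13.
For formula-sheet prep: the practice exam (finishes hour 13); error review (finishes hour 8). Taking the maximum gives a start of hour 13, and it finishes at 13 + 1 = hour 14.
All tasks are finished once the last one completes. Finish times: Textbook reading at 1, The problem set at 6, The practice exam at 13, Error review at 8, Group study at 4, Formula-sheet prep at 14. The latest is hour 14.

14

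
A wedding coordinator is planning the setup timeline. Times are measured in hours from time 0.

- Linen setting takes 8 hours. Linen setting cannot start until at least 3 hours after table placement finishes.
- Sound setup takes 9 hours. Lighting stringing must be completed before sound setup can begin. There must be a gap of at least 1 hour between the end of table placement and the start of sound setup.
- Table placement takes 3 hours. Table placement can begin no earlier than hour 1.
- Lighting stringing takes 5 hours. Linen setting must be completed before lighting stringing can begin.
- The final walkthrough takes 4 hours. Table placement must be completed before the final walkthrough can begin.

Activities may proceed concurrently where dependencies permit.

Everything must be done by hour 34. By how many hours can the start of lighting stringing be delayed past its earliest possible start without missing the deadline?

5

Table placement cannot begin until its own release at hour 1. It runs from hour 1 to 1 + 3 = hour 4.
Linen setting cannot begin until table placement (finishes hour 4, plus 3-hour gap → hour 7). It runs from hour 7 to 7 + 8 = hour 15.
Lighting stringing cannot begin until linen setting (finishes hour 15). It runs from hour 15 to 15 + 5 = hour 20.

Working backward from the deadline:
To finish by hour 34, sound setup (duration 9) must start no later than hour 25.
Lighting stringing must finish before sound setup (must start by hour 25). With a 5-hour duration, lighting stringing must start by 25 − 5 = hour 20.
So lighting stringing can start as early as hour 15 and as late as hour 20, giving 20 − 15 = 5 hours of slack.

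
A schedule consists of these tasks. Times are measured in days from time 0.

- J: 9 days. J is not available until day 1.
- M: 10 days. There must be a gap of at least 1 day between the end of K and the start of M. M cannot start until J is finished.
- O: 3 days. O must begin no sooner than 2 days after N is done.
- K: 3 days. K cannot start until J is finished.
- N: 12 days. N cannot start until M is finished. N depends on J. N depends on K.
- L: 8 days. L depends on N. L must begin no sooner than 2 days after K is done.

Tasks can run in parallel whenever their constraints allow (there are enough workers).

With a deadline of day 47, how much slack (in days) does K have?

After its own release at day 1, J can start at day 1 and finishes at day 10.
K waits on J (finishes day 10), so it starts at day 10 and finishes at 10 + 3 = day 13.

Working backward from the deadline:
Nothing follows L; the deadline of day 47 is its only limit. It must start by 47 − 8 = day 39.
To finish by day 47, O (duration 3) must start no later than day 44.
For N: L (must start by day 39); O (must start by day 44, minus 2-day gap → day 42). The most restrictive is day 39; with a 12-day duration, N must start by day 27.
M has to be done before N (must start by day 27). That means finishing by day 27, i.e. starting by 27 − 10 = day 17.
For K: L (must start by day 39, minus 2-day gap → day 37); M (must start by day 17, minus 1-day gap → day 16); N (must start by day 27). The most restrictive is day 16; with a 3-day duration, K must start by day 13.
So K can start as early as day 10 and as late as day 13, giving 13 − 10 = 3 days of slack.

3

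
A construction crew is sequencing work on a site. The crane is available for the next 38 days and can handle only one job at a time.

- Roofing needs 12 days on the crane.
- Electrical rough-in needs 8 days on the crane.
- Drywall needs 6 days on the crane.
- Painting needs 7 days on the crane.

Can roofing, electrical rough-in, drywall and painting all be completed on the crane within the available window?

Running back to back, the jobs need 12 + 8 + 6 + 7 = 33 days on the crane.
Since 33 ≤ 38, they fit within the window.

Yes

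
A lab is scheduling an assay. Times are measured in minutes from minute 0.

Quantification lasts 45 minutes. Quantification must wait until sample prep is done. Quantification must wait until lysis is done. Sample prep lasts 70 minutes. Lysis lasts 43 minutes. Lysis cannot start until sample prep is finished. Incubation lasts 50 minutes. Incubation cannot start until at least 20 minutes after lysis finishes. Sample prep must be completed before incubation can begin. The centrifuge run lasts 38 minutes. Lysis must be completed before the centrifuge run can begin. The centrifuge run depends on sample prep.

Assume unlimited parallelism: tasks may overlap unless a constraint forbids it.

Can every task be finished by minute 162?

Nothing blocks sample prep, so it runs from minute 0 to minute 70.
Lysis waits on sample prep (finishes minute 70), so it starts at minute 70 and finishes at 70 + 43 = minute 113.
Quantification needs all of sample prep (finishes minute 70); lysis (finishes minute 113). That puts its earliest start at minute 113; it finishes at 113 + 45 = minute 158.
The centrifuge run cannot start until lysis (finishes minute 113); sample prep (finishes minute 70). The controlling bound is minute 113, so the centrifuge run finishes at 113 + 38 = minute 151.
For incubation: lysis (finishes minute 113, plus 20-minute gap → minute 133); sample prep (finishes minute 70). Taking the maximum gives a start of minute 133, and it finishes at 133 + 50 = minute 183.
The earliest everything can be done is minute 183, which is after the deadline of 162, so it is not possible.

No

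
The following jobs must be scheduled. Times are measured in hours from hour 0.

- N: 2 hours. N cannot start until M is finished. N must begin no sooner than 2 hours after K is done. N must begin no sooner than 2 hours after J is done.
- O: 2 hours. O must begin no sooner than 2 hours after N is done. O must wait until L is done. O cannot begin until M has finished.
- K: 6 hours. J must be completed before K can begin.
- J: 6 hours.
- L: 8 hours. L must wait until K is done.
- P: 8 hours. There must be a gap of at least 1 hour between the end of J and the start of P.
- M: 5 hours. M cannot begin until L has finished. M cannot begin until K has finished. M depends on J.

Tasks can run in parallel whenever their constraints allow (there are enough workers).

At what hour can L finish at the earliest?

20

J can start immediately at hour 0; it finishes at hour 6.
After J (finishes hour 6), K can start at hour 6 and finishes at hour 12.
After K (finishes hour 12), L can start at hour 12 and finishes at hour 20.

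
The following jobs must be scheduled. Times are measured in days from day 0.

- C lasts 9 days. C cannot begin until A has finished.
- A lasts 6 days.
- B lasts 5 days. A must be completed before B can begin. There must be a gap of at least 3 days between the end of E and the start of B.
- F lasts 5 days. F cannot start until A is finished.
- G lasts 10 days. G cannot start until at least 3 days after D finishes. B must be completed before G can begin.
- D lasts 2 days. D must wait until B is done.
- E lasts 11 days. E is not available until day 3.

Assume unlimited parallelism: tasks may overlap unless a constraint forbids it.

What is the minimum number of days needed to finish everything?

37

E cannot begin until its own release at day 3. It runs from day 3 to 3 + 11 = day 14.
A has no prerequisites, so it starts at day 0 and finishes at day 6.
F cannot begin until A (finishes day 6). It runs from day 6 to 6 + 5 = day 11.
After A (finishes day 6), C can start at day 6 and finishes at day 15.
B cannot start until A (finishes day 6); E (finishes day 14, plus 3-day gap → day 17). The controlling bound is day 17, so B finishes at 17 + 5 = day 22.
D waits on B (finishes day 22), so it starts at day 22 and finishes at 22 + 2 = day 24.
G has to wait for D (finishes day 24, plus 3-day gap → day 27); B (finishes day 22). The latest of these is day 27, so G runs day 27 to 27 + 10 = day 37.
All tasks are finished once the last one completes. Finish times: A at 6, B at 22, C at 15, D at 24, E at 14, F at 11, G at 37. The latest is day 37.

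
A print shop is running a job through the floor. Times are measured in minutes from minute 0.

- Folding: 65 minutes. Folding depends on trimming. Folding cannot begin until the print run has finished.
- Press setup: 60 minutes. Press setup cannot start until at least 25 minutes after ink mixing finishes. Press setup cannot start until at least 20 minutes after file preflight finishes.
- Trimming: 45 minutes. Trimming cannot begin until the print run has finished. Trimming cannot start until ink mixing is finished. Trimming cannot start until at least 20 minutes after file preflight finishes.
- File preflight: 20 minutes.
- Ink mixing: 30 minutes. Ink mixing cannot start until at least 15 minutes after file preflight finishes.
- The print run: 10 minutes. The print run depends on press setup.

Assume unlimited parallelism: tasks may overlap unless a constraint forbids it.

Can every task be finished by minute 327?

Yes

Nothing blocks file preflight, so it runs from minute 0 to minute 20.
After file preflight (finishes minute 20, plus 15-minute gap → minute 35), ink mixing can start at minute 35 and finishes at minute 65.
For press setup: ink mixing (finishes minute 65, plus 25-minute gap → minute 90); file preflight (finishes minute 20, plus 20-minute gap → minute 40). Taking the maximum gives a start of minute 90, and it finishes at 90 + 60 = minute 150.
The print run cannot begin until press setup (finishes minute 150). It runs from minute 150 to 150 + 10 = minute 160.
For trimming: the print run (finishes minute 160); ink mixing (finishes minute 65); file preflight (finishes minute 20, plus 20-minute gap → minute 40). Taking the maximum gives a start of minute 160, and it finishes at 160 + 45 = minute 205.
For folding: trimming (finishes minute 205); the print run (finishes minute 160). Taking the maximum gives a start of minute 205, and it finishes at 205 + 65 = minute 270.
Every task is finished by minute 270, which is no later than the deadline of 327, so the schedule is feasible.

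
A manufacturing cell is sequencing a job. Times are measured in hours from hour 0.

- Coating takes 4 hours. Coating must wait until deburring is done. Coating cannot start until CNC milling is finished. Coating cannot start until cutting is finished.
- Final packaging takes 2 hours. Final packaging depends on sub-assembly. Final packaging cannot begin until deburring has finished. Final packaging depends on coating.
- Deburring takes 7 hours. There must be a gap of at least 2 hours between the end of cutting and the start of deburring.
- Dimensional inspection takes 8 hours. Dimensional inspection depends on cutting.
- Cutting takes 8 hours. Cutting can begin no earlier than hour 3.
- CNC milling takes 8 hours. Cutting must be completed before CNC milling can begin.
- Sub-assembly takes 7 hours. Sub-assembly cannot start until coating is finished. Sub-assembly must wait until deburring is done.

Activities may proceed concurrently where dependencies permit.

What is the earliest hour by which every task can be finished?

33

Cutting waits on its own release at hour 3, so it starts at hour 3 and finishes at 3 + 8 = hour 11.
After cutting (finishes hour 11), dimensional inspection can start at hour 11 and finishes at hour 19.
CNC milling cannot begin until cutting (finishes hour 11). It runs from hour 11 to 11 + 8 = hour 19.
After cutting (finishes hour 11, plus 2-hour gap → hour 13), deburring can start at hour 13 and finishes at hour 20.
Coating needs all of deburring (finishes hour 20); CNC milling (finishes hour 19); cutting (finishes hour 11). That puts its earliest start at hour 20; it finishes at 20 + 4 = hour 24.
For sub-assembly: coating (finishes hour 24); deburring (finishes hour 20). Taking the maximum gives a start of hour 24, and it finishes at 24 + 7 = hour 31.
Final packaging needs all of sub-assembly (finishes hour 31); deburring (finishes hour 20); coating (finishes hour 24). That puts its earliest start at hour 31; it finishes at 31 + 2 = hour 33.
All tasks are finished once the last one completes. Finish times: Cutting at 11, Deburring at 20, CNC milling at 19, Dimensional inspection at 19, Coating at 24, Sub-assembly at 31, Final packaging at 33. The latest is hour 33.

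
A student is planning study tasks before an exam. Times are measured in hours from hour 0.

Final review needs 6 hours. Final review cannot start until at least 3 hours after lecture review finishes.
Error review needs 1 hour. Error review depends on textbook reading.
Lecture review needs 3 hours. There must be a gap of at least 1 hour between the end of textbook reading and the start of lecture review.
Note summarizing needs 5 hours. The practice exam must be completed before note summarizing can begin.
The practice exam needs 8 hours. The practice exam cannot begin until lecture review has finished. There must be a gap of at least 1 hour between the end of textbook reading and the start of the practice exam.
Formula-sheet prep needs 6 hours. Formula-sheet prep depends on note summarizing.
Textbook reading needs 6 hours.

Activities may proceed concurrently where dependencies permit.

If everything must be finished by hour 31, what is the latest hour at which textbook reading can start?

Formula-sheet prep has no dependents, so it just needs to finish by hour 31. Starting by 31 − 6 = hour 25 achieves that.
Note summarizing must finish before formula-sheet prep (must start by hour 25). With a 5-hour duration, note summarizing must start by 25 − 5 = hour 20.
Since note summarizing (must start by hour 20) depends on it, the practice exam must finish by hour 20. Backing off its 8-hour duration gives a latest start of hour 12.
Final review must finish by hour 31; it takes 6 hours, so it must start by 31 − 6 = hour 25.
For lecture review: the practice exam (must start by hour 12); final review (must start by hour 25, minus 3-hour gap → hour 22). The most restrictive is hour 12; with a 3-hour duration, lecture review must start by hour 9.
Error review has no dependents, so it just needs to finish by hour 31. Starting by 31 − 1 = hour 30 achieves that.
For textbook reading: lecture review (must start by hour 9, minus 1-hour gap → hour 8); the practice exam (must start by hour 12, minus 1-hour gap → hour 11); error review (must start by hour 30). The most restrictive is hour 8; with a 6-hour duration, textbook reading must start by hour 2.

2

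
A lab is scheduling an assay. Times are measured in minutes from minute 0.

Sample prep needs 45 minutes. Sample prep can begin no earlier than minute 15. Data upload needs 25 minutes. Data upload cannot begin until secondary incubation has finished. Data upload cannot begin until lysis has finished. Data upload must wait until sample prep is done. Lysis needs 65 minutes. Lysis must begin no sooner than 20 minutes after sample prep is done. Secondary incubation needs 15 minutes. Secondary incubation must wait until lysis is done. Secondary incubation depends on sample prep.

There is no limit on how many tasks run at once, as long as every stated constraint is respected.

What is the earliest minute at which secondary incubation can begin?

Sample prep cannot begin until its own release at minute 15. It runs from minute 15 to 15 + 45 = minute 60.
Lysis waits on sample prep (finishes minute 60, plus 20-minute gap → minute 80), so it starts at minute 80 and finishes at 80 + 65 = minute 145.
Secondary incubation waits on lysis (finishes minute 145); sample prep (finishes minute 60). The latest of these is minute 145, which is the earliest secondary incubation can start.

145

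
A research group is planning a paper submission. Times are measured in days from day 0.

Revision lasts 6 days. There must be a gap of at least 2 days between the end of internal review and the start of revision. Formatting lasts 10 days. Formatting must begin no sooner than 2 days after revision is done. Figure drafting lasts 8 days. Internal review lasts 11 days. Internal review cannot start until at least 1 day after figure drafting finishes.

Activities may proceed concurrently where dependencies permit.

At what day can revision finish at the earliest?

Nothing blocks figure drafting, so it runs from day 0 to day 8.
Internal review waits on figure drafting (finishes day 8, plus 1-day gap → day 9), so it starts at day 9 and finishes at 9 + 11 = day 20.
Revision waits on internal review (finishes day 20, plus 2-day gap → day 22), so it starts at day 22 and finishes at 22 + 6 = day 28.

28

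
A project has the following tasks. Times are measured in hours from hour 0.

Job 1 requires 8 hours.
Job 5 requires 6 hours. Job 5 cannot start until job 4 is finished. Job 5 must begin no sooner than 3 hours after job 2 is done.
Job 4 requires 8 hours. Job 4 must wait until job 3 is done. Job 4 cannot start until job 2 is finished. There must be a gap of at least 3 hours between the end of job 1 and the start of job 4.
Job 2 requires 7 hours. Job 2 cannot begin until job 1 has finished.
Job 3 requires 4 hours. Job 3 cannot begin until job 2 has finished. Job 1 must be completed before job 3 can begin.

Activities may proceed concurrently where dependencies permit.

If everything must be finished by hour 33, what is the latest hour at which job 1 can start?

Job 5 must finish by hour 33; it takes 6 hours, so it must start by 33 − 6 = hour 27.
Job 4 has to be done before job 5 (must start by hour 27). That means finishing by hour 27, i.e. starting by 27 − 8 = hour 19.
Since job 4 (must start by hour 19) depends on it, job 3 must finish by hour 19. Backing off its 4-hour duration gives a latest start of hour 15.
Job 2 feeds job 3 (must start by hour 15); job 4 (must start by hour 19); job 5 (must start by hour 27, minus 3-hour gap → hour 24). Taking the minimum, job 2 must finish by hour 15 and start by 15 − 7 = hour 8.
Job 1 has several dependents: job 2 (must start by hour 8); job 3 (must start by hour 15); job 4 (must start by hour 19, minus 3-hour gap → hour 16). The earliest of those limits is hour 8, so job 1 must start by 8 − 8 = hour 0.

0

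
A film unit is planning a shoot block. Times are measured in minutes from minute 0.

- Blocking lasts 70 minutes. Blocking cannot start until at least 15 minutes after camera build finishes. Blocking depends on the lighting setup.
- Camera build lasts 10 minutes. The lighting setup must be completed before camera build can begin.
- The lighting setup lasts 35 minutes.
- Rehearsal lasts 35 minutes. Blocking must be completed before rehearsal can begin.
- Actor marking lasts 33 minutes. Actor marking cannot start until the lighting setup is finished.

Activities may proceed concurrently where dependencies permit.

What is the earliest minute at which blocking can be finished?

Nothing blocks the lighting setup, so it runs from minute 0 to minute 35.
After the lighting setup (finishes minute 35), camera build can start at minute 35 and finishes at minute 45.
Blocking needs all of camera build (finishes minute 45, plus 15-minute gap → minute 60); the lighting setup (finishes minute 35). That puts its earliest start at minute 60; it finishes at 60 + 70 = minute 130.

130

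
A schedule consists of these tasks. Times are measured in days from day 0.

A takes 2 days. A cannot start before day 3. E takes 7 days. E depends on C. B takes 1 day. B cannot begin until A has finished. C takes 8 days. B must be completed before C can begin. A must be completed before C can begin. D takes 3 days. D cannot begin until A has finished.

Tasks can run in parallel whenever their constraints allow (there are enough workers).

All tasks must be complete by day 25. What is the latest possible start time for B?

To finish by day 25, E (duration 7) must start no later than day 18.
C feeds into E (must start by day 18); so C must finish by day 18 and therefore start by day 10.
B feeds into C (must start by day 10); so B must finish by day 10 and therefore start by day 9.

9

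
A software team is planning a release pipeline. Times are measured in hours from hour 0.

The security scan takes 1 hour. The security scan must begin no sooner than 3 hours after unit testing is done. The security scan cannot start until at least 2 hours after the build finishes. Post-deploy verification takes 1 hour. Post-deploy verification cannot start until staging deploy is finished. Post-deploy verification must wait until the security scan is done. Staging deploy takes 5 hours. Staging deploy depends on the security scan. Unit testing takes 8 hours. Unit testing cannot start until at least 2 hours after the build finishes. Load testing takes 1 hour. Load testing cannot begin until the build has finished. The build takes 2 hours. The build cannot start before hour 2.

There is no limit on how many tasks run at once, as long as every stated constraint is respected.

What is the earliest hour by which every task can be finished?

After its own release at hour 2, the build can start at hour 2 and finishes at hour 4.
Load testing waits on the build (finishes hour 4), so it starts at hour 4 and finishes at 4 + 1 = hour 5.
Unit testing cannot begin until the build (finishes hour 4, plus 2-hour gap → hour 6). It runs from hour 6 to 6 + 8 = hour 14.
The security scan has to wait for unit testing (finishes hour 14, plus 3-hour gap → hour 17); the build (finishes hour 4, plus 2-hour gap → hour 6). The latest of these is hour 17, so the security scan runs hour 17 to 17 + 1 = hour 18.
After the security scan (finishes hour 18), staging deploy can start at hour 18 and finishes at hour 23.
Post-deploy verification has to wait for staging deploy (finishes hour 23); the security scan (finishes hour 18). The latest of these is hour 23, so post-deploy verification runs hour 23 to 23 + 1 = hour 24.
All tasks are finished once the last one completes. Finish times: The build at 4, Unit testing at 14, The security scan at 18, Staging deploy at 23, Load testing at 5, Post-deploy verification at 24. The latest is hour 24.

24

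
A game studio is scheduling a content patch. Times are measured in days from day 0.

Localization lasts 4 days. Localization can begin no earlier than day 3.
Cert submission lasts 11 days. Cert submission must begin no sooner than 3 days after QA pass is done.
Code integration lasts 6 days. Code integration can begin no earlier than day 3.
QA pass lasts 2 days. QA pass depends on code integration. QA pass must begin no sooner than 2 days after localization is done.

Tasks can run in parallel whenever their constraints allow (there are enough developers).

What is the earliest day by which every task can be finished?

25

Localization cannot begin until its own release at day 3. It runs from day 3 to 3 + 4 = day 7.
After its own release at day 3, code integration can start at day 3 and finishes at day 9.
QA pass has to wait for code integration (finishes day 9); localization (finishes day 7, plus 2-day gap → day 9). The latest of these is day 9, so QA pass runs day 9 to 9 + 2 = day 11.
Cert submission waits on QA pass (finishes day 11, plus 3-day gap → day 14), so it starts at day 14 and finishes at 14 + 11 = day 25.
All tasks are finished once the last one completes. Finish times: Code integration at 9, Localization at 7, QA pass at 11, Cert submission at 25. The latest is day 25.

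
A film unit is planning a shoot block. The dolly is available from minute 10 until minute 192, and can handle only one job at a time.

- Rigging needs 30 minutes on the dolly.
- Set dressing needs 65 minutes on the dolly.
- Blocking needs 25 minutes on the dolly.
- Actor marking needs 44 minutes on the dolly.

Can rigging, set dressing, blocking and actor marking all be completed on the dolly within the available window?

The dolly window is 192 − 10 = 182 minutes.
Running back to back, the jobs need 30 + 65 + 25 + 44 = 164 minutes on the dolly.
Since 164 ≤ 182, they fit within the window.

Yes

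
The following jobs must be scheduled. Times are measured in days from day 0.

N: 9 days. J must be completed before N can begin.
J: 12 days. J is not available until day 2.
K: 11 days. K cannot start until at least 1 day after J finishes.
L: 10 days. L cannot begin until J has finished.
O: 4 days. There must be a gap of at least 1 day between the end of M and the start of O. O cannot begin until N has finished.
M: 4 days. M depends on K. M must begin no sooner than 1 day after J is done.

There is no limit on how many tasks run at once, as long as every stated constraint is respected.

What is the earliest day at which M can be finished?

J waits on its own release at day 2, so it starts at day 2 and finishes at 2 + 12 = day 14.
After J (finishes day 14, plus 1-day gap → day 15), K can start at day 15 and finishes at day 26.
For M: K (finishes day 26); J (finishes day 14, plus 1-day gap → day 15). Taking the maximum gives a start of day 26, and it finishes at 26 + 4 = day 30.

30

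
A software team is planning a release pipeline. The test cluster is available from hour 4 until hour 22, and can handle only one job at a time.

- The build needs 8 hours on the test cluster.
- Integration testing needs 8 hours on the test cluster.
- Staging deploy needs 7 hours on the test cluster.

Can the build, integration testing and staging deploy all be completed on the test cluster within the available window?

No

The test cluster window is 22 − 4 = 18 hours.
Running back to back, the jobs need 8 + 8 + 7 = 23 hours on the test cluster.
Since 23 > 18, they cannot all fit.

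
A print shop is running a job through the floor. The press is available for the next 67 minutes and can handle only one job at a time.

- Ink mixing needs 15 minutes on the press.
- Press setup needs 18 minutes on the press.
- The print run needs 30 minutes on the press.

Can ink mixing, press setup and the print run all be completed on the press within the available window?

Running back to back, the jobs need 15 + 18 + 30 = 63 minutes on the press.
Since 63 ≤ 67, they fit within the window.

Yes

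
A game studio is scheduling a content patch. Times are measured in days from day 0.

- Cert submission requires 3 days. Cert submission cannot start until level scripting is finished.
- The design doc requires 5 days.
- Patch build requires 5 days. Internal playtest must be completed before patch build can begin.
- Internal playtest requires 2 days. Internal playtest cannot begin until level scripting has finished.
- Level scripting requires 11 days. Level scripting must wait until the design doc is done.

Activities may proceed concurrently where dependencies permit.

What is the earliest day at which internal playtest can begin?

The design doc has no prerequisites, so it starts at day 0 and finishes at day 5.
Level scripting waits on the design doc (finishes day 5), so it starts at day 5 and finishes at 5 + 11 = day 16.
Internal playtest waits on level scripting (finishes day 16), so the earliest it can start is day 16.

16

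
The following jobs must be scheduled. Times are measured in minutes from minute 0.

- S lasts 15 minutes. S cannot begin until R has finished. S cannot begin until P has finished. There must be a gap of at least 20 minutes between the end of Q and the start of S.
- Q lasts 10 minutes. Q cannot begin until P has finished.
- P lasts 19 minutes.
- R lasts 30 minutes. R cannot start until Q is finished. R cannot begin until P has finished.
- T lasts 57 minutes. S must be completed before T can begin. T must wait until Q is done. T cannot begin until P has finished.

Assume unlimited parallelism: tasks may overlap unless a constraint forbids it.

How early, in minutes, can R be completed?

P can start immediately at minute 0; it finishes at minute 19.
Q cannot begin until P (finishes minute 19). It runs from minute 19 to 19 + 10 = minute 29.
R needs all of Q (finishes minute 29); P (finishes minute 19). That puts its earliest start at minute 29; it finishes at 29 + 30 = minute 59.

59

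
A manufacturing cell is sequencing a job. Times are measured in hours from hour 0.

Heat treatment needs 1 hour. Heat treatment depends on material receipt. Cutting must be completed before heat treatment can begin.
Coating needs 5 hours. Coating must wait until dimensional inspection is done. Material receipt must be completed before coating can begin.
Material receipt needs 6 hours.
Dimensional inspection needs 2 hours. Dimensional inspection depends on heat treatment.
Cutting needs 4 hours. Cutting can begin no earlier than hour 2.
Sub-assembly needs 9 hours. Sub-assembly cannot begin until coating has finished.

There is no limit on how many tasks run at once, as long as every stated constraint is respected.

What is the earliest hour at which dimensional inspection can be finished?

9

After its own release at hour 2, cutting can start at hour 2 and finishes at hour 6.
Material receipt can start immediately at hour 0; it finishes at hour 6.
Heat treatment cannot start until material receipt (finishes hour 6); cutting (finishes hour 6). The controlling bound is hour 6, so heat treatment finishes at 6 + 1 = hour 7.
Dimensional inspection waits on heat treatment (finishes hour 7), so it starts at hour 7 and finishes at 7 + 2 = hour 9.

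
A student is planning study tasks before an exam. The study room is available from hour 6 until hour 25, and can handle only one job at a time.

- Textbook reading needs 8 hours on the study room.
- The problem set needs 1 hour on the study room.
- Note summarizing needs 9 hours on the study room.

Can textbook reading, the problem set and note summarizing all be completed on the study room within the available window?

The study room window is 25 − 6 = 19 hours.
Running back to back, the jobs need 8 + 1 + 9 = 18 hours on the study room.
Since 18 ≤ 19, they fit within the window.

Yes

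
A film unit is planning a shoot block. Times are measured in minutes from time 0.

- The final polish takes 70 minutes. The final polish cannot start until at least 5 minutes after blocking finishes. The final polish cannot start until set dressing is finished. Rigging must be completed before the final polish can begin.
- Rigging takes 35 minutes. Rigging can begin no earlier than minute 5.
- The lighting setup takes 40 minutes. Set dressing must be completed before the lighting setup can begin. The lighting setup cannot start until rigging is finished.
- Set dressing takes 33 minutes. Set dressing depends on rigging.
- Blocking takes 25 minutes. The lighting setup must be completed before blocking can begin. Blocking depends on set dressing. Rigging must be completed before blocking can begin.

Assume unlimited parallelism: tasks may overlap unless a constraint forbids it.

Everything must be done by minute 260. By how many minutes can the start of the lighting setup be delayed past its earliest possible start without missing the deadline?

47

After its own release at minute 5, rigging can start at minute 5 and finishes at minute 40.
Set dressing waits on rigging (finishes minute 40), so it starts at minute 40 and finishes at 40 + 33 = minute 73.
The lighting setup cannot start until set dressing (finishes minute 73); rigging (finishes minute 40). The controlling bound is minute 73, so the lighting setup finishes at 73 + 40 = minute 113.

Working backward from the deadline:
To finish by minute 260, the final polish (duration 70) must start no later than minute 190.
Blocking feeds into the final polish (must start by minute 190, minus 5-minute gap → minute 185); so blocking must finish by minute 185 and therefore start by minute 160.
Since blocking (must start by minute 160) depends on it, the lighting setup must finish by minute 160. Backing off its 40-minute duration gives a latest start of minute 120.
So the lighting setup can start as early as minute 73 and as late as minute 120, giving 120 − 73 = 47 minutes of slack.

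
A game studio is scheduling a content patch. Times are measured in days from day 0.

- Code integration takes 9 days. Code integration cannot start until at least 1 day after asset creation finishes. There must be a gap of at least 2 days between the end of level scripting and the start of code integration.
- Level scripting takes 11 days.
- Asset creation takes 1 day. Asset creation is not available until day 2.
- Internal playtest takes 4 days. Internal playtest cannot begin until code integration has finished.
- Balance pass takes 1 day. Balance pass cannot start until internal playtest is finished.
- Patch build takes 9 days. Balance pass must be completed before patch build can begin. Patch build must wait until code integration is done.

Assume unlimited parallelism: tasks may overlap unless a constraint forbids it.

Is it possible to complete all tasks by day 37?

Level scripting has no prerequisites, so it starts at day 0 and finishes at day 11.
Asset creation waits on its own release at day 2, so it starts at day 2 and finishes at 2 + 1 = day 3.
Code integration cannot start until asset creation (finishes day 3, plus 1-day gap → day 4); level scripting (finishes day 11, plus 2-day gap → day 13). The controlling bound is day 13, so code integration finishes at 13 + 9 = day 22.
Internal playtest cannot begin until code integration (finishes day 22). It runs from day 22 to 22 + 4 = day 26.
After internal playtest (finishes day 26), balance pass can start at day 26 and finishes at day 27.
Patch build has to wait for balance pass (finishes day 27); code integration (finishes day 22). The latest of these is day 27, so patch build runs day 27 to 27 + 9 = day 36.
Every task is finished by day 36, which is no later than the deadline of 37, so the schedule is feasible.

Yes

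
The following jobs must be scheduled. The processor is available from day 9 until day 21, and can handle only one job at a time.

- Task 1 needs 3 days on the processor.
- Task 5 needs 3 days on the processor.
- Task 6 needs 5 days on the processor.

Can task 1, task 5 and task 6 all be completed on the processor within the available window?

Yes

The processor window is 21 − 9 = 12 days.
Running back to back, the jobs need 3 + 3 + 5 = 11 days on the processor.
Since 11 ≤ 12, they fit within the window.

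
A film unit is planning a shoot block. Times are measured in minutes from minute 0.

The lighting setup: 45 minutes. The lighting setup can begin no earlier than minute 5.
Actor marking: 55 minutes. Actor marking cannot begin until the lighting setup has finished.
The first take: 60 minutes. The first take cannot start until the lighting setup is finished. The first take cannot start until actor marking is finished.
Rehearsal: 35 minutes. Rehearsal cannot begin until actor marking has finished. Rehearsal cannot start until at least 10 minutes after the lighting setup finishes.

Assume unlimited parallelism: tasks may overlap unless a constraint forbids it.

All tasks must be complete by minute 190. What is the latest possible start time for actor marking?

75

Rehearsal must finish by minute 190; it takes 35 minutes, so it must start by 190 − 35 = minute 155.
To finish by minute 190, the first take (duration 60) must start no later than minute 130.
Actor marking must finish in time for rehearsal (must start by minute 155); the first take (must start by minute 130). The tightest is minute 130, so actor marking must start by 130 − 55 = minute 75.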